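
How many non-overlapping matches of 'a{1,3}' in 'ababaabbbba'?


Pattern 'a{1,3}' matches between 1 and 3 consecutive a's (greedy).
String: 'ababaabbbba'
Finding runs of a's and applying greedy matching:
  Run at pos 0: 'a' (length 1)
  Run at pos 2: 'a' (length 1)
  Run at pos 4: 'aa' (length 2)
  Run at pos 10: 'a' (length 1)
Matches: ['a', 'a', 'aa', 'a']
Count: 4

4


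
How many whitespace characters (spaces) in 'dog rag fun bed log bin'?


\s matches whitespace characters (spaces, tabs, etc.).
Text: 'dog rag fun bed log bin'
This text has 6 words separated by spaces.
Number of spaces = number of words - 1 = 6 - 1 = 5

5


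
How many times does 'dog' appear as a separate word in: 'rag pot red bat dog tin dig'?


Scanning each word for exact match 'dog':
  Word 1: 'rag' -> no
  Word 2: 'pot' -> no
  Word 3: 'red' -> no
  Word 4: 'bat' -> no
  Word 5: 'dog' -> MATCH
  Word 6: 'tin' -> no
  Word 7: 'dig' -> no
Total matches: 1

1


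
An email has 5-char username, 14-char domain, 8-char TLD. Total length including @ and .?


An email address has format: username@domain.tld
Username length: 5
'@' character: 1
Domain length: 14
'.' character: 1
TLD length: 8
Total = 5 + 1 + 14 + 1 + 8 = 29

29


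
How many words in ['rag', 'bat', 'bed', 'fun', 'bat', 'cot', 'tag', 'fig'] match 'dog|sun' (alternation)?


Alternation 'dog|sun' matches either 'dog' or 'sun'.
Checking each word:
  'rag' -> no
  'bat' -> no
  'bed' -> no
  'fun' -> no
  'bat' -> no
  'cot' -> no
  'tag' -> no
  'fig' -> no
Matches: []
Count: 0

0


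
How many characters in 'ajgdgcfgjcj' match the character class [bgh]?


Character class [bgh] matches any of: {b, g, h}
Scanning string 'ajgdgcfgjcj' character by character:
  pos 0: 'a' -> no
  pos 1: 'j' -> no
  pos 2: 'g' -> MATCH
  pos 3: 'd' -> no
  pos 4: 'g' -> MATCH
  pos 5: 'c' -> no
  pos 6: 'f' -> no
  pos 7: 'g' -> MATCH
  pos 8: 'j' -> no
  pos 9: 'c' -> no
  pos 10: 'j' -> no
Total matches: 3

3


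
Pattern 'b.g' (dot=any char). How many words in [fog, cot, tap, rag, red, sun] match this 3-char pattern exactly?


Pattern 'b.g' means: starts with 'b', any single char, ends with 'g'.
Checking each word (must be exactly 3 chars):
  'fog' (len=3): no
  'cot' (len=3): no
  'tap' (len=3): no
  'rag' (len=3): no
  'red' (len=3): no
  'sun' (len=3): no
Matching words: []
Total: 0

0


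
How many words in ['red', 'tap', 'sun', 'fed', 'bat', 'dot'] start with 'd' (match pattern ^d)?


Pattern ^d anchors to start of word. Check which words begin with 'd':
  'red' -> no
  'tap' -> no
  'sun' -> no
  'fed' -> no
  'bat' -> no
  'dot' -> MATCH (starts with 'd')
Matching words: ['dot']
Count: 1

1


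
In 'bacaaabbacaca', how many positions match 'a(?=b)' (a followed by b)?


Lookahead 'a(?=b)' matches 'a' only when followed by 'b'.
String: 'bacaaabbacaca'
Checking each position where char is 'a':
  pos 1: 'a' -> no (next='c')
  pos 3: 'a' -> no (next='a')
  pos 4: 'a' -> no (next='a')
  pos 5: 'a' -> MATCH (next='b')
  pos 8: 'a' -> no (next='c')
  pos 10: 'a' -> no (next='c')
Matching positions: [5]
Count: 1

1


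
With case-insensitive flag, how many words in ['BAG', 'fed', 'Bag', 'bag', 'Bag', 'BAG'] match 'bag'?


Case-insensitive matching: compare each word's lowercase form to 'bag'.
  'BAG' -> lower='bag' -> MATCH
  'fed' -> lower='fed' -> no
  'Bag' -> lower='bag' -> MATCH
  'bag' -> lower='bag' -> MATCH
  'Bag' -> lower='bag' -> MATCH
  'BAG' -> lower='bag' -> MATCH
Matches: ['BAG', 'Bag', 'bag', 'Bag', 'BAG']
Count: 5

5


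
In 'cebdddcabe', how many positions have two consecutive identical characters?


Looking for consecutive identical characters in 'cebdddcabe':
  pos 0-1: 'c' vs 'e' -> different
  pos 1-2: 'e' vs 'b' -> different
  pos 2-3: 'b' vs 'd' -> different
  pos 3-4: 'd' vs 'd' -> MATCH ('dd')
  pos 4-5: 'd' vs 'd' -> MATCH ('dd')
  pos 5-6: 'd' vs 'c' -> different
  pos 6-7: 'c' vs 'a' -> different
  pos 7-8: 'a' vs 'b' -> different
  pos 8-9: 'b' vs 'e' -> different
Consecutive identical pairs: ['dd', 'dd']
Count: 2

2


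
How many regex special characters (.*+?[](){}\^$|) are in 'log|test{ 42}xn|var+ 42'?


Regex special characters are: . * + ? [ ] ( ) { } \ ^ $ |
Scanning 'log|test{ 42}xn|var+ 42':
  pos 3: '|' -> SPECIAL
  pos 8: '{' -> SPECIAL
  pos 12: '}' -> SPECIAL
  pos 15: '|' -> SPECIAL
  pos 19: '+' -> SPECIAL
Special chars found: ['|', '{', '}', '|', '+']
Total: 5

5


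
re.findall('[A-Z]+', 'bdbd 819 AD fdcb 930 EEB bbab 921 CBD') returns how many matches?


Pattern '[A-Z]+' finds one or more uppercase letters.
Text: 'bdbd 819 AD fdcb 930 EEB bbab 921 CBD'
Scanning for matches:
  Match 1: 'AD'
  Match 2: 'EEB'
  Match 3: 'CBD'
Total matches: 3

3


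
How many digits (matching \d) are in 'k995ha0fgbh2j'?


\d matches any digit 0-9.
Scanning 'k995ha0fgbh2j':
  pos 1: '9' -> DIGIT
  pos 2: '9' -> DIGIT
  pos 3: '5' -> DIGIT
  pos 6: '0' -> DIGIT
  pos 11: '2' -> DIGIT
Digits found: ['9', '9', '5', '0', '2']
Total: 5

5


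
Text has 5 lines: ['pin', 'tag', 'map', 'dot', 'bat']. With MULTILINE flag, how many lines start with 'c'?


With MULTILINE flag, ^ matches the start of each line.
Lines: ['pin', 'tag', 'map', 'dot', 'bat']
Checking which lines start with 'c':
  Line 1: 'pin' -> no
  Line 2: 'tag' -> no
  Line 3: 'map' -> no
  Line 4: 'dot' -> no
  Line 5: 'bat' -> no
Matching lines: []
Count: 0

0


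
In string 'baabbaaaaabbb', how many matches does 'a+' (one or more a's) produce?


Pattern 'a+' matches one or more consecutive a's.
String: 'baabbaaaaabbb'
Scanning for runs of a:
  Match 1: 'aa' (length 2)
  Match 2: 'aaaaa' (length 5)
Total matches: 2

2


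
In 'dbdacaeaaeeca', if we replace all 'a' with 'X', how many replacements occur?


re.sub('a', 'X', text) replaces every occurrence of 'a' with 'X'.
Text: 'dbdacaeaaeeca'
Scanning for 'a':
  pos 3: 'a' -> replacement #1
  pos 5: 'a' -> replacement #2
  pos 7: 'a' -> replacement #3
  pos 8: 'a' -> replacement #4
  pos 12: 'a' -> replacement #5
Total replacements: 5

5


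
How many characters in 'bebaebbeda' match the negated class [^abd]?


Negated class [^abd] matches any char NOT in {a, b, d}
Scanning 'bebaebbeda':
  pos 0: 'b' -> no (excluded)
  pos 1: 'e' -> MATCH
  pos 2: 'b' -> no (excluded)
  pos 3: 'a' -> no (excluded)
  pos 4: 'e' -> MATCH
  pos 5: 'b' -> no (excluded)
  pos 6: 'b' -> no (excluded)
  pos 7: 'e' -> MATCH
  pos 8: 'd' -> no (excluded)
  pos 9: 'a' -> no (excluded)
Total matches: 3

3


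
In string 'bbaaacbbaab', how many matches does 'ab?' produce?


Pattern 'ab?' matches 'a' optionally followed by 'b'.
String: 'bbaaacbbaab'
Scanning left to right for 'a' then checking next char:
  Match 1: 'a' (a not followed by b)
  Match 2: 'a' (a not followed by b)
  Match 3: 'a' (a not followed by b)
  Match 4: 'a' (a not followed by b)
  Match 5: 'ab' (a followed by b)
Total matches: 5

5


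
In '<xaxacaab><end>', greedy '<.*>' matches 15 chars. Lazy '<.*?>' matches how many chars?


Greedy '<.*>' tries to match as MUCH as possible.
Lazy '<.*?>' tries to match as LITTLE as possible.

String: '<xaxacaab><end>'
Greedy '<.*>' starts at first '<' and extends to the LAST '>': '<xaxacaab><end>' (15 chars)
Lazy '<.*?>' starts at first '<' and stops at the FIRST '>': '<xaxacaab>' (10 chars)

10


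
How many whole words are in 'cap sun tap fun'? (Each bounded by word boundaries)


Word boundaries (\b) mark the start/end of each word.
Text: 'cap sun tap fun'
Splitting by whitespace:
  Word 1: 'cap'
  Word 2: 'sun'
  Word 3: 'tap'
  Word 4: 'fun'
Total whole words: 4

4


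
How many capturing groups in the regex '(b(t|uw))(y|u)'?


To count capturing groups, count each '(' that starts a group.
Pattern: '(b(t|uw))(y|u)'
Walking through the pattern:
  Position 0: '(' -> group #1
  Position 2: '(' -> group #2
  Position 9: '(' -> group #3
Total capturing groups: 3

3


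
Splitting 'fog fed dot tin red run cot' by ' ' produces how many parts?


Splitting by ' ' breaks the string at each occurrence of the separator.
Text: 'fog fed dot tin red run cot'
Parts after split:
  Part 1: 'fog'
  Part 2: 'fed'
  Part 3: 'dot'
  Part 4: 'tin'
  Part 5: 'red'
  Part 6: 'run'
  Part 7: 'cot'
Total parts: 7

7


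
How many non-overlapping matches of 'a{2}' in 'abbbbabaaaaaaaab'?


Pattern 'a{2}' matches exactly 2 consecutive a's (greedy, non-overlapping).
String: 'abbbbabaaaaaaaab'
Scanning for runs of a's:
  Run at pos 0: 'a' (length 1) -> 0 match(es)
  Run at pos 5: 'a' (length 1) -> 0 match(es)
  Run at pos 7: 'aaaaaaaa' (length 8) -> 4 match(es)
Matches found: ['aa', 'aa', 'aa', 'aa']
Total: 4

4


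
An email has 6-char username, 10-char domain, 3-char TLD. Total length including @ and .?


An email address has format: username@domain.tld
Username length: 6
'@' character: 1
Domain length: 10
'.' character: 1
TLD length: 3
Total = 6 + 1 + 10 + 1 + 3 = 21

21


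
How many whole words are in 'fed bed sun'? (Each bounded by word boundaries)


Word boundaries (\b) mark the start/end of each word.
Text: 'fed bed sun'
Splitting by whitespace:
  Word 1: 'fed'
  Word 2: 'bed'
  Word 3: 'sun'
Total whole words: 3

3


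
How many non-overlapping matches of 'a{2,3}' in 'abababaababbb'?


Pattern 'a{2,3}' matches between 2 and 3 consecutive a's (greedy).
String: 'abababaababbb'
Finding runs of a's and applying greedy matching:
  Run at pos 0: 'a' (length 1)
  Run at pos 2: 'a' (length 1)
  Run at pos 4: 'a' (length 1)
  Run at pos 6: 'aa' (length 2)
  Run at pos 9: 'a' (length 1)
Matches: ['aa']
Count: 1

1


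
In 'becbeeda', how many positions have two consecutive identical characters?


Looking for consecutive identical characters in 'becbeeda':
  pos 0-1: 'b' vs 'e' -> different
  pos 1-2: 'e' vs 'c' -> different
  pos 2-3: 'c' vs 'b' -> different
  pos 3-4: 'b' vs 'e' -> different
  pos 4-5: 'e' vs 'e' -> MATCH ('ee')
  pos 5-6: 'e' vs 'd' -> different
  pos 6-7: 'd' vs 'a' -> different
Consecutive identical pairs: ['ee']
Count: 1

1


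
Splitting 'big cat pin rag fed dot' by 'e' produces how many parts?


Splitting by 'e' breaks the string at each occurrence of the separator.
Text: 'big cat pin rag fed dot'
Parts after split:
  Part 1: 'big cat pin rag f'
  Part 2: 'd dot'
Total parts: 2

2


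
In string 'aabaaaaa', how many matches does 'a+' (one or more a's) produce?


Pattern 'a+' matches one or more consecutive a's.
String: 'aabaaaaa'
Scanning for runs of a:
  Match 1: 'aa' (length 2)
  Match 2: 'aaaaa' (length 5)
Total matches: 2

2


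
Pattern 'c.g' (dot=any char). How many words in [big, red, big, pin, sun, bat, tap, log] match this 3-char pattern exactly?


Pattern 'c.g' means: starts with 'c', any single char, ends with 'g'.
Checking each word (must be exactly 3 chars):
  'big' (len=3): no
  'red' (len=3): no
  'big' (len=3): no
  'pin' (len=3): no
  'sun' (len=3): no
  'bat' (len=3): no
  'tap' (len=3): no
  'log' (len=3): no
Matching words: []
Total: 0

0


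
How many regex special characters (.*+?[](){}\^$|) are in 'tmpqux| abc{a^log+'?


Regex special characters are: . * + ? [ ] ( ) { } \ ^ $ |
Scanning 'tmpqux| abc{a^log+':
  pos 6: '|' -> SPECIAL
  pos 11: '{' -> SPECIAL
  pos 13: '^' -> SPECIAL
  pos 17: '+' -> SPECIAL
Special chars found: ['|', '{', '^', '+']
Total: 4

4


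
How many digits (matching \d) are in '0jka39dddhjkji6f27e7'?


\d matches any digit 0-9.
Scanning '0jka39dddhjkji6f27e7':
  pos 0: '0' -> DIGIT
  pos 4: '3' -> DIGIT
  pos 5: '9' -> DIGIT
  pos 14: '6' -> DIGIT
  pos 16: '2' -> DIGIT
  pos 17: '7' -> DIGIT
  pos 19: '7' -> DIGIT
Digits found: ['0', '3', '9', '6', '2', '7', '7']
Total: 7

7


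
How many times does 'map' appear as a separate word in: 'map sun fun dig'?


Scanning each word for exact match 'map':
  Word 1: 'map' -> MATCH
  Word 2: 'sun' -> no
  Word 3: 'fun' -> no
  Word 4: 'dig' -> no
Total matches: 1

1


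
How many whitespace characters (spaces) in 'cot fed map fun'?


\s matches whitespace characters (spaces, tabs, etc.).
Text: 'cot fed map fun'
This text has 4 words separated by spaces.
Number of spaces = number of words - 1 = 4 - 1 = 3

3


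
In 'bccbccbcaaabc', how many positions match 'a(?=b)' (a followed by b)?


Lookahead 'a(?=b)' matches 'a' only when followed by 'b'.
String: 'bccbccbcaaabc'
Checking each position where char is 'a':
  pos 8: 'a' -> no (next='a')
  pos 9: 'a' -> no (next='a')
  pos 10: 'a' -> MATCH (next='b')
Matching positions: [10]
Count: 1

1


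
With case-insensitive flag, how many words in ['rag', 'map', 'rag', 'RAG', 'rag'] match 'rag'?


Case-insensitive matching: compare each word's lowercase form to 'rag'.
  'rag' -> lower='rag' -> MATCH
  'map' -> lower='map' -> no
  'rag' -> lower='rag' -> MATCH
  'RAG' -> lower='rag' -> MATCH
  'rag' -> lower='rag' -> MATCH
Matches: ['rag', 'rag', 'RAG', 'rag']
Count: 4

4


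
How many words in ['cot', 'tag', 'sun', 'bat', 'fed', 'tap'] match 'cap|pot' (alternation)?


Alternation 'cap|pot' matches either 'cap' or 'pot'.
Checking each word:
  'cot' -> no
  'tag' -> no
  'sun' -> no
  'bat' -> no
  'fed' -> no
  'tap' -> no
Matches: []
Count: 0

0


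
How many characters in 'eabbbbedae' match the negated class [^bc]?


Negated class [^bc] matches any char NOT in {b, c}
Scanning 'eabbbbedae':
  pos 0: 'e' -> MATCH
  pos 1: 'a' -> MATCH
  pos 2: 'b' -> no (excluded)
  pos 3: 'b' -> no (excluded)
  pos 4: 'b' -> no (excluded)
  pos 5: 'b' -> no (excluded)
  pos 6: 'e' -> MATCH
  pos 7: 'd' -> MATCH
  pos 8: 'a' -> MATCH
  pos 9: 'e' -> MATCH
Total matches: 6

6


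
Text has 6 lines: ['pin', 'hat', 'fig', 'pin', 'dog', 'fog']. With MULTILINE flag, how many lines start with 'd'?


With MULTILINE flag, ^ matches the start of each line.
Lines: ['pin', 'hat', 'fig', 'pin', 'dog', 'fog']
Checking which lines start with 'd':
  Line 1: 'pin' -> no
  Line 2: 'hat' -> no
  Line 3: 'fig' -> no
  Line 4: 'pin' -> no
  Line 5: 'dog' -> MATCH
  Line 6: 'fog' -> no
Matching lines: ['dog']
Count: 1

1


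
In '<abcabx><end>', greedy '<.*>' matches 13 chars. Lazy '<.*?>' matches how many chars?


Greedy '<.*>' tries to match as MUCH as possible.
Lazy '<.*?>' tries to match as LITTLE as possible.

String: '<abcabx><end>'
Greedy '<.*>' starts at first '<' and extends to the LAST '>': '<abcabx><end>' (13 chars)
Lazy '<.*?>' starts at first '<' and stops at the FIRST '>': '<abcabx>' (8 chars)

8


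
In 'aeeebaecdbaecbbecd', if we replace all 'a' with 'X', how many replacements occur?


re.sub('a', 'X', text) replaces every occurrence of 'a' with 'X'.
Text: 'aeeebaecdbaecbbecd'
Scanning for 'a':
  pos 0: 'a' -> replacement #1
  pos 5: 'a' -> replacement #2
  pos 10: 'a' -> replacement #3
Total replacements: 3

3


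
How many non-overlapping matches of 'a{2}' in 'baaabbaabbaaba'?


Pattern 'a{2}' matches exactly 2 consecutive a's (greedy, non-overlapping).
String: 'baaabbaabbaaba'
Scanning for runs of a's:
  Run at pos 1: 'aaa' (length 3) -> 1 match(es)
  Run at pos 6: 'aa' (length 2) -> 1 match(es)
  Run at pos 10: 'aa' (length 2) -> 1 match(es)
  Run at pos 13: 'a' (length 1) -> 0 match(es)
Matches found: ['aa', 'aa', 'aa']
Total: 3

3


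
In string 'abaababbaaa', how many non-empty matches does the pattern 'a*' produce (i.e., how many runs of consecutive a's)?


Pattern 'a*' matches zero or more a's. We want non-empty runs of consecutive a's.
String: 'abaababbaaa'
Walking through the string to find runs of a's:
  Run 1: positions 0-0 -> 'a'
  Run 2: positions 2-3 -> 'aa'
  Run 3: positions 5-5 -> 'a'
  Run 4: positions 8-10 -> 'aaa'
Non-empty runs found: ['a', 'aa', 'a', 'aaa']
Count: 4

4


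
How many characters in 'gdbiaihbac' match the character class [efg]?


Character class [efg] matches any of: {e, f, g}
Scanning string 'gdbiaihbac' character by character:
  pos 0: 'g' -> MATCH
  pos 1: 'd' -> no
  pos 2: 'b' -> no
  pos 3: 'i' -> no
  pos 4: 'a' -> no
  pos 5: 'i' -> no
  pos 6: 'h' -> no
  pos 7: 'b' -> no
  pos 8: 'a' -> no
  pos 9: 'c' -> no
Total matches: 1

1


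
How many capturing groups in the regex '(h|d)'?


To count capturing groups, count each '(' that starts a group.
Pattern: '(h|d)'
Walking through the pattern:
  Position 0: '(' -> group #1
Total capturing groups: 1

1


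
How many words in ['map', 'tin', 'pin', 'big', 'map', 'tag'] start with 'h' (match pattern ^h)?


Pattern ^h anchors to start of word. Check which words begin with 'h':
  'map' -> no
  'tin' -> no
  'pin' -> no
  'big' -> no
  'map' -> no
  'tag' -> no
Matching words: []
Count: 0

0


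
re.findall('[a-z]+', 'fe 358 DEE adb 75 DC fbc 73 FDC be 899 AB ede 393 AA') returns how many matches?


Pattern '[a-z]+' finds one or more lowercase letters.
Text: 'fe 358 DEE adb 75 DC fbc 73 FDC be 899 AB ede 393 AA'
Scanning for matches:
  Match 1: 'fe'
  Match 2: 'adb'
  Match 3: 'fbc'
  Match 4: 'be'
  Match 5: 'ede'
Total matches: 5

5


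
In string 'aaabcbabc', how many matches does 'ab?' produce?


Pattern 'ab?' matches 'a' optionally followed by 'b'.
String: 'aaabcbabc'
Scanning left to right for 'a' then checking next char:
  Match 1: 'a' (a not followed by b)
  Match 2: 'a' (a not followed by b)
  Match 3: 'ab' (a followed by b)
  Match 4: 'ab' (a followed by b)
Total matches: 4

4


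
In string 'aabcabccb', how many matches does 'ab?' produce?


Pattern 'ab?' matches 'a' optionally followed by 'b'.
String: 'aabcabccb'
Scanning left to right for 'a' then checking next char:
  Match 1: 'a' (a not followed by b)
  Match 2: 'ab' (a followed by b)
  Match 3: 'ab' (a followed by b)
Total matches: 3

3


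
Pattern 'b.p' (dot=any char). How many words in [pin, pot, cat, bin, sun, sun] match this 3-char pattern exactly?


Pattern 'b.p' means: starts with 'b', any single char, ends with 'p'.
Checking each word (must be exactly 3 chars):
  'pin' (len=3): no
  'pot' (len=3): no
  'cat' (len=3): no
  'bin' (len=3): no
  'sun' (len=3): no
  'sun' (len=3): no
Matching words: []
Total: 0

0


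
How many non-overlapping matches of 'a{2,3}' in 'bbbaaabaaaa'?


Pattern 'a{2,3}' matches between 2 and 3 consecutive a's (greedy).
String: 'bbbaaabaaaa'
Finding runs of a's and applying greedy matching:
  Run at pos 3: 'aaa' (length 3)
  Run at pos 7: 'aaaa' (length 4)
Matches: ['aaa', 'aaa']
Count: 2

2


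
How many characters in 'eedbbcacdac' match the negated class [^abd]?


Negated class [^abd] matches any char NOT in {a, b, d}
Scanning 'eedbbcacdac':
  pos 0: 'e' -> MATCH
  pos 1: 'e' -> MATCH
  pos 2: 'd' -> no (excluded)
  pos 3: 'b' -> no (excluded)
  pos 4: 'b' -> no (excluded)
  pos 5: 'c' -> MATCH
  pos 6: 'a' -> no (excluded)
  pos 7: 'c' -> MATCH
  pos 8: 'd' -> no (excluded)
  pos 9: 'a' -> no (excluded)
  pos 10: 'c' -> MATCH
Total matches: 5

5


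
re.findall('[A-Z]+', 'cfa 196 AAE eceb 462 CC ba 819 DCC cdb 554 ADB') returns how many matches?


Pattern '[A-Z]+' finds one or more uppercase letters.
Text: 'cfa 196 AAE eceb 462 CC ba 819 DCC cdb 554 ADB'
Scanning for matches:
  Match 1: 'AAE'
  Match 2: 'CC'
  Match 3: 'DCC'
  Match 4: 'ADB'
Total matches: 4

4


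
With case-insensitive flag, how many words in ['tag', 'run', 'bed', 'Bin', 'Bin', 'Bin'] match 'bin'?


Case-insensitive matching: compare each word's lowercase form to 'bin'.
  'tag' -> lower='tag' -> no
  'run' -> lower='run' -> no
  'bed' -> lower='bed' -> no
  'Bin' -> lower='bin' -> MATCH
  'Bin' -> lower='bin' -> MATCH
  'Bin' -> lower='bin' -> MATCH
Matches: ['Bin', 'Bin', 'Bin']
Count: 3

3


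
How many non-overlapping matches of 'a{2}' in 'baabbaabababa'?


Pattern 'a{2}' matches exactly 2 consecutive a's (greedy, non-overlapping).
String: 'baabbaabababa'
Scanning for runs of a's:
  Run at pos 1: 'aa' (length 2) -> 1 match(es)
  Run at pos 5: 'aa' (length 2) -> 1 match(es)
  Run at pos 8: 'a' (length 1) -> 0 match(es)
  Run at pos 10: 'a' (length 1) -> 0 match(es)
  Run at pos 12: 'a' (length 1) -> 0 match(es)
Matches found: ['aa', 'aa']
Total: 2

2


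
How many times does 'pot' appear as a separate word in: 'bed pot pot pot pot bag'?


Scanning each word for exact match 'pot':
  Word 1: 'bed' -> no
  Word 2: 'pot' -> MATCH
  Word 3: 'pot' -> MATCH
  Word 4: 'pot' -> MATCH
  Word 5: 'pot' -> MATCH
  Word 6: 'bag' -> no
Total matches: 4

4


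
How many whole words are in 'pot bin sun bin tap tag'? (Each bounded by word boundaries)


Word boundaries (\b) mark the start/end of each word.
Text: 'pot bin sun bin tap tag'
Splitting by whitespace:
  Word 1: 'pot'
  Word 2: 'bin'
  Word 3: 'sun'
  Word 4: 'bin'
  Word 5: 'tap'
  Word 6: 'tag'
Total whole words: 6

6


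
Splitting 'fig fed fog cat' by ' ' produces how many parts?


Splitting by ' ' breaks the string at each occurrence of the separator.
Text: 'fig fed fog cat'
Parts after split:
  Part 1: 'fig'
  Part 2: 'fed'
  Part 3: 'fog'
  Part 4: 'cat'
Total parts: 4

4


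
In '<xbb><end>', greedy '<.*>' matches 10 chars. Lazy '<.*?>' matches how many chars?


Greedy '<.*>' tries to match as MUCH as possible.
Lazy '<.*?>' tries to match as LITTLE as possible.

String: '<xbb><end>'
Greedy '<.*>' starts at first '<' and extends to the LAST '>': '<xbb><end>' (10 chars)
Lazy '<.*?>' starts at first '<' and stops at the FIRST '>': '<xbb>' (5 chars)

5


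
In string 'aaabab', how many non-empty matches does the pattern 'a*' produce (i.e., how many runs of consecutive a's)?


Pattern 'a*' matches zero or more a's. We want non-empty runs of consecutive a's.
String: 'aaabab'
Walking through the string to find runs of a's:
  Run 1: positions 0-2 -> 'aaa'
  Run 2: positions 4-4 -> 'a'
Non-empty runs found: ['aaa', 'a']
Count: 2

2


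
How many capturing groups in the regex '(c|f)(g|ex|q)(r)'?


To count capturing groups, count each '(' that starts a group.
Pattern: '(c|f)(g|ex|q)(r)'
Walking through the pattern:
  Position 0: '(' -> group #1
  Position 5: '(' -> group #2
  Position 13: '(' -> group #3
Total capturing groups: 3

3


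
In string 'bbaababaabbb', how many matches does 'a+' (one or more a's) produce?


Pattern 'a+' matches one or more consecutive a's.
String: 'bbaababaabbb'
Scanning for runs of a:
  Match 1: 'aa' (length 2)
  Match 2: 'a' (length 1)
  Match 3: 'aa' (length 2)
Total matches: 3

3


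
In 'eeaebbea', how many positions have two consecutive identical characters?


Looking for consecutive identical characters in 'eeaebbea':
  pos 0-1: 'e' vs 'e' -> MATCH ('ee')
  pos 1-2: 'e' vs 'a' -> different
  pos 2-3: 'a' vs 'e' -> different
  pos 3-4: 'e' vs 'b' -> different
  pos 4-5: 'b' vs 'b' -> MATCH ('bb')
  pos 5-6: 'b' vs 'e' -> different
  pos 6-7: 'e' vs 'a' -> different
Consecutive identical pairs: ['ee', 'bb']
Count: 2

2


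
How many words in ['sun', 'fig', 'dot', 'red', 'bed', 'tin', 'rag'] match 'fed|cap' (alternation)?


Alternation 'fed|cap' matches either 'fed' or 'cap'.
Checking each word:
  'sun' -> no
  'fig' -> no
  'dot' -> no
  'red' -> no
  'bed' -> no
  'tin' -> no
  'rag' -> no
Matches: []
Count: 0

0


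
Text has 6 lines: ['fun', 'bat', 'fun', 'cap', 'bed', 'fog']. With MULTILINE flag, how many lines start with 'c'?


With MULTILINE flag, ^ matches the start of each line.
Lines: ['fun', 'bat', 'fun', 'cap', 'bed', 'fog']
Checking which lines start with 'c':
  Line 1: 'fun' -> no
  Line 2: 'bat' -> no
  Line 3: 'fun' -> no
  Line 4: 'cap' -> MATCH
  Line 5: 'bed' -> no
  Line 6: 'fog' -> no
Matching lines: ['cap']
Count: 1

1


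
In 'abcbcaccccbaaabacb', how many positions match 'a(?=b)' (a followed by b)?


Lookahead 'a(?=b)' matches 'a' only when followed by 'b'.
String: 'abcbcaccccbaaabacb'
Checking each position where char is 'a':
  pos 0: 'a' -> MATCH (next='b')
  pos 5: 'a' -> no (next='c')
  pos 11: 'a' -> no (next='a')
  pos 12: 'a' -> no (next='a')
  pos 13: 'a' -> MATCH (next='b')
  pos 15: 'a' -> no (next='c')
Matching positions: [0, 13]
Count: 2

2


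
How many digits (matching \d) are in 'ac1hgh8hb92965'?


\d matches any digit 0-9.
Scanning 'ac1hgh8hb92965':
  pos 2: '1' -> DIGIT
  pos 6: '8' -> DIGIT
  pos 9: '9' -> DIGIT
  pos 10: '2' -> DIGIT
  pos 11: '9' -> DIGIT
  pos 12: '6' -> DIGIT
  pos 13: '5' -> DIGIT
Digits found: ['1', '8', '9', '2', '9', '6', '5']
Total: 7

7


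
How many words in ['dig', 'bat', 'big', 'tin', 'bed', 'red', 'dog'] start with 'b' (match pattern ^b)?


Pattern ^b anchors to start of word. Check which words begin with 'b':
  'dig' -> no
  'bat' -> MATCH (starts with 'b')
  'big' -> MATCH (starts with 'b')
  'tin' -> no
  'bed' -> MATCH (starts with 'b')
  'red' -> no
  'dog' -> no
Matching words: ['bat', 'big', 'bed']
Count: 3

3


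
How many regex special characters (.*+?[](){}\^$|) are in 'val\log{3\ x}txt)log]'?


Regex special characters are: . * + ? [ ] ( ) { } \ ^ $ |
Scanning 'val\log{3\ x}txt)log]':
  pos 3: '\' -> SPECIAL
  pos 7: '{' -> SPECIAL
  pos 9: '\' -> SPECIAL
  pos 12: '}' -> SPECIAL
  pos 16: ')' -> SPECIAL
  pos 20: ']' -> SPECIAL
Special chars found: ['\\', '{', '\\', '}', ')', ']']
Total: 6

6


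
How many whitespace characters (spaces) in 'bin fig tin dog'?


\s matches whitespace characters (spaces, tabs, etc.).
Text: 'bin fig tin dog'
This text has 4 words separated by spaces.
Number of spaces = number of words - 1 = 4 - 1 = 3

3


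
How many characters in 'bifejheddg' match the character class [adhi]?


Character class [adhi] matches any of: {a, d, h, i}
Scanning string 'bifejheddg' character by character:
  pos 0: 'b' -> no
  pos 1: 'i' -> MATCH
  pos 2: 'f' -> no
  pos 3: 'e' -> no
  pos 4: 'j' -> no
  pos 5: 'h' -> MATCH
  pos 6: 'e' -> no
  pos 7: 'd' -> MATCH
  pos 8: 'd' -> MATCH
  pos 9: 'g' -> no
Total matches: 4

4


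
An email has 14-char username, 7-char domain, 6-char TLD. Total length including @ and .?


An email address has format: username@domain.tld
Username length: 14
'@' character: 1
Domain length: 7
'.' character: 1
TLD length: 6
Total = 14 + 1 + 7 + 1 + 6 = 29

29


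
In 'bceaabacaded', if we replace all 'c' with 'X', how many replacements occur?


re.sub('c', 'X', text) replaces every occurrence of 'c' with 'X'.
Text: 'bceaabacaded'
Scanning for 'c':
  pos 1: 'c' -> replacement #1
  pos 7: 'c' -> replacement #2
Total replacements: 2

2


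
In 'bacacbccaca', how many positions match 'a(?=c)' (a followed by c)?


Lookahead 'a(?=c)' matches 'a' only when followed by 'c'.
String: 'bacacbccaca'
Checking each position where char is 'a':
  pos 1: 'a' -> MATCH (next='c')
  pos 3: 'a' -> MATCH (next='c')
  pos 8: 'a' -> MATCH (next='c')
Matching positions: [1, 3, 8]
Count: 3

3


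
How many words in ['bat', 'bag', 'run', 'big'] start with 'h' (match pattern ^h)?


Pattern ^h anchors to start of word. Check which words begin with 'h':
  'bat' -> no
  'bag' -> no
  'run' -> no
  'big' -> no
Matching words: []
Count: 0

0


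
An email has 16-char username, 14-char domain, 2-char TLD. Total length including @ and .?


An email address has format: username@domain.tld
Username length: 16
'@' character: 1
Domain length: 14
'.' character: 1
TLD length: 2
Total = 16 + 1 + 14 + 1 + 2 = 34

34


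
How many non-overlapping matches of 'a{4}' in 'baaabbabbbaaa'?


Pattern 'a{4}' matches exactly 4 consecutive a's (greedy, non-overlapping).
String: 'baaabbabbbaaa'
Scanning for runs of a's:
  Run at pos 1: 'aaa' (length 3) -> 0 match(es)
  Run at pos 6: 'a' (length 1) -> 0 match(es)
  Run at pos 10: 'aaa' (length 3) -> 0 match(es)
Matches found: []
Total: 0

0


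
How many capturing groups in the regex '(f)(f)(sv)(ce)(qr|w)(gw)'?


To count capturing groups, count each '(' that starts a group.
Pattern: '(f)(f)(sv)(ce)(qr|w)(gw)'
Walking through the pattern:
  Position 0: '(' -> group #1
  Position 3: '(' -> group #2
  Position 6: '(' -> group #3
  Position 10: '(' -> group #4
  Position 14: '(' -> group #5
  Position 20: '(' -> group #6
Total capturing groups: 6

6


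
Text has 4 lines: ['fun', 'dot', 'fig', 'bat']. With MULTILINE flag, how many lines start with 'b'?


With MULTILINE flag, ^ matches the start of each line.
Lines: ['fun', 'dot', 'fig', 'bat']
Checking which lines start with 'b':
  Line 1: 'fun' -> no
  Line 2: 'dot' -> no
  Line 3: 'fig' -> no
  Line 4: 'bat' -> MATCH
Matching lines: ['bat']
Count: 1

1


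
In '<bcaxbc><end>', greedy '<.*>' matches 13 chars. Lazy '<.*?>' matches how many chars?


Greedy '<.*>' tries to match as MUCH as possible.
Lazy '<.*?>' tries to match as LITTLE as possible.

String: '<bcaxbc><end>'
Greedy '<.*>' starts at first '<' and extends to the LAST '>': '<bcaxbc><end>' (13 chars)
Lazy '<.*?>' starts at first '<' and stops at the FIRST '>': '<bcaxbc>' (8 chars)

8


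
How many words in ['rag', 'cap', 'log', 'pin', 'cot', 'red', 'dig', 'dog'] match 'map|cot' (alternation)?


Alternation 'map|cot' matches either 'map' or 'cot'.
Checking each word:
  'rag' -> no
  'cap' -> no
  'log' -> no
  'pin' -> no
  'cot' -> MATCH
  'red' -> no
  'dig' -> no
  'dog' -> no
Matches: ['cot']
Count: 1

1


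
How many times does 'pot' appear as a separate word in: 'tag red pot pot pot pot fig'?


Scanning each word for exact match 'pot':
  Word 1: 'tag' -> no
  Word 2: 'red' -> no
  Word 3: 'pot' -> MATCH
  Word 4: 'pot' -> MATCH
  Word 5: 'pot' -> MATCH
  Word 6: 'pot' -> MATCH
  Word 7: 'fig' -> no
Total matches: 4

4


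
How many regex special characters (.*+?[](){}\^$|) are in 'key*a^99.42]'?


Regex special characters are: . * + ? [ ] ( ) { } \ ^ $ |
Scanning 'key*a^99.42]':
  pos 3: '*' -> SPECIAL
  pos 5: '^' -> SPECIAL
  pos 8: '.' -> SPECIAL
  pos 11: ']' -> SPECIAL
Special chars found: ['*', '^', '.', ']']
Total: 4

4


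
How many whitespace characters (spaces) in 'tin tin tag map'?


\s matches whitespace characters (spaces, tabs, etc.).
Text: 'tin tin tag map'
This text has 4 words separated by spaces.
Number of spaces = number of words - 1 = 4 - 1 = 3

3


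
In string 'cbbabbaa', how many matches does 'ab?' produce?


Pattern 'ab?' matches 'a' optionally followed by 'b'.
String: 'cbbabbaa'
Scanning left to right for 'a' then checking next char:
  Match 1: 'ab' (a followed by b)
  Match 2: 'a' (a not followed by b)
  Match 3: 'a' (a not followed by b)
Total matches: 3

3


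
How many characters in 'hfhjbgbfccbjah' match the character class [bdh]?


Character class [bdh] matches any of: {b, d, h}
Scanning string 'hfhjbgbfccbjah' character by character:
  pos 0: 'h' -> MATCH
  pos 1: 'f' -> no
  pos 2: 'h' -> MATCH
  pos 3: 'j' -> no
  pos 4: 'b' -> MATCH
  pos 5: 'g' -> no
  pos 6: 'b' -> MATCH
  pos 7: 'f' -> no
  pos 8: 'c' -> no
  pos 9: 'c' -> no
  pos 10: 'b' -> MATCH
  pos 11: 'j' -> no
  pos 12: 'a' -> no
  pos 13: 'h' -> MATCH
Total matches: 6

6


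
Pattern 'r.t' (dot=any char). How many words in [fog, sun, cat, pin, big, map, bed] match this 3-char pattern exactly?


Pattern 'r.t' means: starts with 'r', any single char, ends with 't'.
Checking each word (must be exactly 3 chars):
  'fog' (len=3): no
  'sun' (len=3): no
  'cat' (len=3): no
  'pin' (len=3): no
  'big' (len=3): no
  'map' (len=3): no
  'bed' (len=3): no
Matching words: []
Total: 0

0


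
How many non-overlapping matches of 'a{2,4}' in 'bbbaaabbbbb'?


Pattern 'a{2,4}' matches between 2 and 4 consecutive a's (greedy).
String: 'bbbaaabbbbb'
Finding runs of a's and applying greedy matching:
  Run at pos 3: 'aaa' (length 3)
Matches: ['aaa']
Count: 1

1


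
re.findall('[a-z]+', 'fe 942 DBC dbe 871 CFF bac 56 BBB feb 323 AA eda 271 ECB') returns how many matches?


Pattern '[a-z]+' finds one or more lowercase letters.
Text: 'fe 942 DBC dbe 871 CFF bac 56 BBB feb 323 AA eda 271 ECB'
Scanning for matches:
  Match 1: 'fe'
  Match 2: 'dbe'
  Match 3: 'bac'
  Match 4: 'feb'
  Match 5: 'eda'
Total matches: 5

5


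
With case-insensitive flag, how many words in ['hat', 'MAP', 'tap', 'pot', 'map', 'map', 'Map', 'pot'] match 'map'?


Case-insensitive matching: compare each word's lowercase form to 'map'.
  'hat' -> lower='hat' -> no
  'MAP' -> lower='map' -> MATCH
  'tap' -> lower='tap' -> no
  'pot' -> lower='pot' -> no
  'map' -> lower='map' -> MATCH
  'map' -> lower='map' -> MATCH
  'Map' -> lower='map' -> MATCH
  'pot' -> lower='pot' -> no
Matches: ['MAP', 'map', 'map', 'Map']
Count: 4

4


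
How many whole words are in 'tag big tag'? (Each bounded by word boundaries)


Word boundaries (\b) mark the start/end of each word.
Text: 'tag big tag'
Splitting by whitespace:
  Word 1: 'tag'
  Word 2: 'big'
  Word 3: 'tag'
Total whole words: 3

3


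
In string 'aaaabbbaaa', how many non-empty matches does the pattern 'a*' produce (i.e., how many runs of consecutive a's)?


Pattern 'a*' matches zero or more a's. We want non-empty runs of consecutive a's.
String: 'aaaabbbaaa'
Walking through the string to find runs of a's:
  Run 1: positions 0-3 -> 'aaaa'
  Run 2: positions 7-9 -> 'aaa'
Non-empty runs found: ['aaaa', 'aaa']
Count: 2

2


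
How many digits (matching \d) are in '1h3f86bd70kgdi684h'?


\d matches any digit 0-9.
Scanning '1h3f86bd70kgdi684h':
  pos 0: '1' -> DIGIT
  pos 2: '3' -> DIGIT
  pos 4: '8' -> DIGIT
  pos 5: '6' -> DIGIT
  pos 8: '7' -> DIGIT
  pos 9: '0' -> DIGIT
  pos 14: '6' -> DIGIT
  pos 15: '8' -> DIGIT
  pos 16: '4' -> DIGIT
Digits found: ['1', '3', '8', '6', '7', '0', '6', '8', '4']
Total: 9

9


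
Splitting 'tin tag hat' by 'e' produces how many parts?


Splitting by 'e' breaks the string at each occurrence of the separator.
Text: 'tin tag hat'
Parts after split:
  Part 1: 'tin tag hat'
Total parts: 1

1


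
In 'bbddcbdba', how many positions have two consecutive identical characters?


Looking for consecutive identical characters in 'bbddcbdba':
  pos 0-1: 'b' vs 'b' -> MATCH ('bb')
  pos 1-2: 'b' vs 'd' -> different
  pos 2-3: 'd' vs 'd' -> MATCH ('dd')
  pos 3-4: 'd' vs 'c' -> different
  pos 4-5: 'c' vs 'b' -> different
  pos 5-6: 'b' vs 'd' -> different
  pos 6-7: 'd' vs 'b' -> different
  pos 7-8: 'b' vs 'a' -> different
Consecutive identical pairs: ['bb', 'dd']
Count: 2

2


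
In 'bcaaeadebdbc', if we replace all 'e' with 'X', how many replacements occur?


re.sub('e', 'X', text) replaces every occurrence of 'e' with 'X'.
Text: 'bcaaeadebdbc'
Scanning for 'e':
  pos 4: 'e' -> replacement #1
  pos 7: 'e' -> replacement #2
Total replacements: 2

2


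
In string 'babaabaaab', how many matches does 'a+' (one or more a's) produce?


Pattern 'a+' matches one or more consecutive a's.
String: 'babaabaaab'
Scanning for runs of a:
  Match 1: 'a' (length 1)
  Match 2: 'aa' (length 2)
  Match 3: 'aaa' (length 3)
Total matches: 3

3


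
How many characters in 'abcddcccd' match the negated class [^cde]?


Negated class [^cde] matches any char NOT in {c, d, e}
Scanning 'abcddcccd':
  pos 0: 'a' -> MATCH
  pos 1: 'b' -> MATCH
  pos 2: 'c' -> no (excluded)
  pos 3: 'd' -> no (excluded)
  pos 4: 'd' -> no (excluded)
  pos 5: 'c' -> no (excluded)
  pos 6: 'c' -> no (excluded)
  pos 7: 'c' -> no (excluded)
  pos 8: 'd' -> no (excluded)
Total matches: 2

2


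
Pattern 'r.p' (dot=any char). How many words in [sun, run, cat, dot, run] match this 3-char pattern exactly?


Pattern 'r.p' means: starts with 'r', any single char, ends with 'p'.
Checking each word (must be exactly 3 chars):
  'sun' (len=3): no
  'run' (len=3): no
  'cat' (len=3): no
  'dot' (len=3): no
  'run' (len=3): no
Matching words: []
Total: 0

0


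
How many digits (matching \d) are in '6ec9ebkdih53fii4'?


\d matches any digit 0-9.
Scanning '6ec9ebkdih53fii4':
  pos 0: '6' -> DIGIT
  pos 3: '9' -> DIGIT
  pos 10: '5' -> DIGIT
  pos 11: '3' -> DIGIT
  pos 15: '4' -> DIGIT
Digits found: ['6', '9', '5', '3', '4']
Total: 5

5


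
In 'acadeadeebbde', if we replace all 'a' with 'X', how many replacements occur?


re.sub('a', 'X', text) replaces every occurrence of 'a' with 'X'.
Text: 'acadeadeebbde'
Scanning for 'a':
  pos 0: 'a' -> replacement #1
  pos 2: 'a' -> replacement #2
  pos 5: 'a' -> replacement #3
Total replacements: 3

3


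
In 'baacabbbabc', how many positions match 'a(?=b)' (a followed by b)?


Lookahead 'a(?=b)' matches 'a' only when followed by 'b'.
String: 'baacabbbabc'
Checking each position where char is 'a':
  pos 1: 'a' -> no (next='a')
  pos 2: 'a' -> no (next='c')
  pos 4: 'a' -> MATCH (next='b')
  pos 8: 'a' -> MATCH (next='b')
Matching positions: [4, 8]
Count: 2

2


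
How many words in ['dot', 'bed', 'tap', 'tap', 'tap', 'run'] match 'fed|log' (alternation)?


Alternation 'fed|log' matches either 'fed' or 'log'.
Checking each word:
  'dot' -> no
  'bed' -> no
  'tap' -> no
  'tap' -> no
  'tap' -> no
  'run' -> no
Matches: []
Count: 0

0


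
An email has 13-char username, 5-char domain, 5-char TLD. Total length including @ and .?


An email address has format: username@domain.tld
Username length: 13
'@' character: 1
Domain length: 5
'.' character: 1
TLD length: 5
Total = 13 + 1 + 5 + 1 + 5 = 25

25


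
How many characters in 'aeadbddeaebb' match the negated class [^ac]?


Negated class [^ac] matches any char NOT in {a, c}
Scanning 'aeadbddeaebb':
  pos 0: 'a' -> no (excluded)
  pos 1: 'e' -> MATCH
  pos 2: 'a' -> no (excluded)
  pos 3: 'd' -> MATCH
  pos 4: 'b' -> MATCH
  pos 5: 'd' -> MATCH
  pos 6: 'd' -> MATCH
  pos 7: 'e' -> MATCH
  pos 8: 'a' -> no (excluded)
  pos 9: 'e' -> MATCH
  pos 10: 'b' -> MATCH
  pos 11: 'b' -> MATCH
Total matches: 9

9


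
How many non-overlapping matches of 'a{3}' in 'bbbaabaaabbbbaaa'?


Pattern 'a{3}' matches exactly 3 consecutive a's (greedy, non-overlapping).
String: 'bbbaabaaabbbbaaa'
Scanning for runs of a's:
  Run at pos 3: 'aa' (length 2) -> 0 match(es)
  Run at pos 6: 'aaa' (length 3) -> 1 match(es)
  Run at pos 13: 'aaa' (length 3) -> 1 match(es)
Matches found: ['aaa', 'aaa']
Total: 2

2


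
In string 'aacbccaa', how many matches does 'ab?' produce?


Pattern 'ab?' matches 'a' optionally followed by 'b'.
String: 'aacbccaa'
Scanning left to right for 'a' then checking next char:
  Match 1: 'a' (a not followed by b)
  Match 2: 'a' (a not followed by b)
  Match 3: 'a' (a not followed by b)
  Match 4: 'a' (a not followed by b)
Total matches: 4

4


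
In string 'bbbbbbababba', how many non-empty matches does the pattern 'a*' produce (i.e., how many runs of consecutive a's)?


Pattern 'a*' matches zero or more a's. We want non-empty runs of consecutive a's.
String: 'bbbbbbababba'
Walking through the string to find runs of a's:
  Run 1: positions 6-6 -> 'a'
  Run 2: positions 8-8 -> 'a'
  Run 3: positions 11-11 -> 'a'
Non-empty runs found: ['a', 'a', 'a']
Count: 3

3


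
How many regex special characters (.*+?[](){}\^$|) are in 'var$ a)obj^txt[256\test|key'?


Regex special characters are: . * + ? [ ] ( ) { } \ ^ $ |
Scanning 'var$ a)obj^txt[256\test|key':
  pos 3: '$' -> SPECIAL
  pos 6: ')' -> SPECIAL
  pos 10: '^' -> SPECIAL
  pos 14: '[' -> SPECIAL
  pos 18: '\' -> SPECIAL
  pos 23: '|' -> SPECIAL
Special chars found: ['$', ')', '^', '[', '\\', '|']
Total: 6

6


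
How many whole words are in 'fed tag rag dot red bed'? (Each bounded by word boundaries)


Word boundaries (\b) mark the start/end of each word.
Text: 'fed tag rag dot red bed'
Splitting by whitespace:
  Word 1: 'fed'
  Word 2: 'tag'
  Word 3: 'rag'
  Word 4: 'dot'
  Word 5: 'red'
  Word 6: 'bed'
Total whole words: 6

6


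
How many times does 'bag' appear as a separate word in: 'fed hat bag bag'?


Scanning each word for exact match 'bag':
  Word 1: 'fed' -> no
  Word 2: 'hat' -> no
  Word 3: 'bag' -> MATCH
  Word 4: 'bag' -> MATCH
Total matches: 2

2


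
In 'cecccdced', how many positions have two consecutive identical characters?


Looking for consecutive identical characters in 'cecccdced':
  pos 0-1: 'c' vs 'e' -> different
  pos 1-2: 'e' vs 'c' -> different
  pos 2-3: 'c' vs 'c' -> MATCH ('cc')
  pos 3-4: 'c' vs 'c' -> MATCH ('cc')
  pos 4-5: 'c' vs 'd' -> different
  pos 5-6: 'd' vs 'c' -> different
  pos 6-7: 'c' vs 'e' -> different
  pos 7-8: 'e' vs 'd' -> different
Consecutive identical pairs: ['cc', 'cc']
Count: 2

2
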